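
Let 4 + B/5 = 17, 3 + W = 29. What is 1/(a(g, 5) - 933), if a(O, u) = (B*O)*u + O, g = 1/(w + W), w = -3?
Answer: -23/21133 ≈ -0.0010883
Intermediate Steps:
W = 26 (W = -3 + 29 = 26)
B = 65 (B = -20 + 5*17 = -20 + 85 = 65)
g = 1/23 (g = 1/(-3 + 26) = 1/23 ≈ 0.043478)
a(O, u) = O + 65*O*u (a(O, u) = (65*O)*u + O = 65*O*u + O = O + 65*O*u)
1/(a(g, 5) - 933) = 1/((1 + 65*5)/23 - 933) = 1/((1 + 325)/23 - 933) = 1/((1/23)*326 - 933) = 1/(326/23 - 933) = 1/(-21133/23) = -23/21133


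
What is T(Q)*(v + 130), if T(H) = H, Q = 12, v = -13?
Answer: 1404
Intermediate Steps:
T(Q)*(v + 130) = 12*(-13 + 130) = 12*117 = 1404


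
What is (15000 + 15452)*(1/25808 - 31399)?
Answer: -6169159461683/6452 ≈ -9.5616e+8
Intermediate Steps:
(15000 + 15452)*(1/25808 - 31399) = 30452*(1/25808 - 31399) = 30452*(-810345391/25808) = -6169159461683/6452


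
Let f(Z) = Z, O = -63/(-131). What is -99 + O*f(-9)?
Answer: -13536/131 ≈ -103.33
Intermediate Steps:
O = 63/131 (O = -63*(-1/131) = 63/131 ≈ 0.48092)
-99 + O*f(-9) = -99 + (63/131)*(-9) = -99 - 567/131 = -13536/131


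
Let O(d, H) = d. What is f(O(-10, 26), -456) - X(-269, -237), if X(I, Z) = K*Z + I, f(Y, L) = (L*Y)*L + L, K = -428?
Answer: -2180983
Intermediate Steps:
f(Y, L) = L + Y*L² (f(Y, L) = Y*L² + L = L + Y*L²)
X(I, Z) = I - 428*Z (X(I, Z) = -428*Z + I = I - 428*Z)
f(O(-10, 26), -456) - X(-269, -237) = -456*(1 - 456*(-10)) - (-269 - 428*(-237)) = -456*(1 + 4560) - (-269 + 101436) = -456*4561 - 1*101167 = -2079816 - 101167 = -2180983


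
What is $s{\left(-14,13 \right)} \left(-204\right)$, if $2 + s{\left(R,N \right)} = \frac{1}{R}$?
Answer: $\frac{2958}{7} \approx 422.57$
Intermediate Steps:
$s{\left(R,N \right)} = -2 + \frac{1}{R}$
$s{\left(-14,13 \right)} \left(-204\right) = \left(-2 + \frac{1}{-14}\right) \left(-204\right) = \left(-2 - \frac{1}{14}\right) \left(-204\right) = \left(- \frac{29}{14}\right) \left(-204\right) = \frac{2958}{7}$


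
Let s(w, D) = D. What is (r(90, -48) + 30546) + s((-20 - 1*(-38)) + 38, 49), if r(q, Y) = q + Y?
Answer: 30637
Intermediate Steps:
r(q, Y) = Y + q
(r(90, -48) + 30546) + s((-20 - 1*(-38)) + 38, 49) = ((-48 + 90) + 30546) + 49 = (42 + 30546) + 49 = 30588 + 49 = 30637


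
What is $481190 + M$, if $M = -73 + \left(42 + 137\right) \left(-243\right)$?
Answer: $437620$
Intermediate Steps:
$M = -43570$ ($M = -73 + 179 \left(-243\right) = -73 - 43497 = -43570$)
$481190 + M = 481190 - 43570 = 437620$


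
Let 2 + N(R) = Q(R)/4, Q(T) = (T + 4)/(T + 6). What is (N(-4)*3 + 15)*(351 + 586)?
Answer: 8433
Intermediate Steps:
Q(T) = (4 + T)/(6 + T)
N(R) = -2 + (4 + R)/(4*(6 + R)) (N(R) = -2 + ((4 + R)/(6 + R))/4 = -2 + ((4 + R)/(6 + R))*(¼) = -2 + (4 + R)/(4*(6 + R)))
(N(-4)*3 + 15)*(351 + 586) = (((-44 - 7*(-4))/(4*(6 - 4)))*3 + 15)*(351 + 586) = (((¼)*(-44 + 28)/2)*3 + 15)*937 = (((¼)*(½)*(-16))*3 + 15)*937 = (-2*3 + 15)*937 = (-6 + 15)*937 = 9*937 = 8433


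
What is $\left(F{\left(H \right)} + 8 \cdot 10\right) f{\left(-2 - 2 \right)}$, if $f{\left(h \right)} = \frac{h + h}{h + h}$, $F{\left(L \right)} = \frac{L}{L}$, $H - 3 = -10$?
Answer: $81$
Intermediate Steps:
$H = -7$ ($H = 3 - 10 = -7$)
$F{\left(L \right)} = 1$
$f{\left(h \right)} = 1$ ($f{\left(h \right)} = \frac{2 h}{2 h} = 2 h \frac{1}{2 h} = 1$)
$\left(F{\left(H \right)} + 8 \cdot 10\right) f{\left(-2 - 2 \right)} = \left(1 + 8 \cdot 10\right) 1 = \left(1 + 80\right) 1 = 81 \cdot 1 = 81$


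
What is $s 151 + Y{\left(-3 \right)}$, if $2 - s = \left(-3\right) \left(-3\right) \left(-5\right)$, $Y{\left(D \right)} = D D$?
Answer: $7106$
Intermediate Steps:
$Y{\left(D \right)} = D^{2}$
$s = 47$ ($s = 2 - \left(-3\right) \left(-3\right) \left(-5\right) = 2 - 9 \left(-5\right) = 2 - -45 = 2 + 45 = 47$)
$s 151 + Y{\left(-3 \right)} = 47 \cdot 151 + \left(-3\right)^{2} = 7097 + 9 = 7106$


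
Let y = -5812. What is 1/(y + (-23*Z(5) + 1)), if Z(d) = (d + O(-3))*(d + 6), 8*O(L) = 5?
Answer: -8/57873 ≈ -0.00013823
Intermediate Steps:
O(L) = 5/8 (O(L) = (⅛)*5 = 5/8)
Z(d) = (6 + d)*(5/8 + d) (Z(d) = (d + 5/8)*(d + 6) = (5/8 + d)*(6 + d) = (6 + d)*(5/8 + d))
1/(y + (-23*Z(5) + 1)) = 1/(-5812 + (-23*(15/4 + 5² + (53/8)*5) + 1)) = 1/(-5812 + (-23*(15/4 + 25 + 265/8) + 1)) = 1/(-5812 + (-23*495/8 + 1)) = 1/(-5812 + (-11385/8 + 1)) = 1/(-5812 - 11377/8) = 1/(-57873/8) = -8/57873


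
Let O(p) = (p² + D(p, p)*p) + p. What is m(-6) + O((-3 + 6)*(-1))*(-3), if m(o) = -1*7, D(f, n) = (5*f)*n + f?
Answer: 353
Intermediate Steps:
D(f, n) = f + 5*f*n (D(f, n) = 5*f*n + f = f + 5*f*n)
m(o) = -7
O(p) = p + p² + p²*(1 + 5*p) (O(p) = (p² + (p*(1 + 5*p))*p) + p = (p² + p²*(1 + 5*p)) + p = p + p² + p²*(1 + 5*p))
m(-6) + O((-3 + 6)*(-1))*(-3) = -7 + (((-3 + 6)*(-1))*(1 + (-3 + 6)*(-1) + ((-3 + 6)*(-1))*(1 + 5*((-3 + 6)*(-1)))))*(-3) = -7 + ((3*(-1))*(1 + 3*(-1) + (3*(-1))*(1 + 5*(3*(-1)))))*(-3) = -7 - 3*(1 - 3 - 3*(1 + 5*(-3)))*(-3) = -7 - 3*(1 - 3 - 3*(1 - 15))*(-3) = -7 - 3*(1 - 3 - 3*(-14))*(-3) = -7 - 3*(1 - 3 + 42)*(-3) = -7 - 3*40*(-3) = -7 - 120*(-3) = -7 + 360 = 353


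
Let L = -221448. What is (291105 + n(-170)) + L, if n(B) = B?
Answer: 69487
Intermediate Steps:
(291105 + n(-170)) + L = (291105 - 170) - 221448 = 290935 - 221448 = 69487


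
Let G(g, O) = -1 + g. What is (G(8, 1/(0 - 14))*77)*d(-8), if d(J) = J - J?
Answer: 0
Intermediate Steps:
d(J) = 0
(G(8, 1/(0 - 14))*77)*d(-8) = ((-1 + 8)*77)*0 = (7*77)*0 = 539*0 = 0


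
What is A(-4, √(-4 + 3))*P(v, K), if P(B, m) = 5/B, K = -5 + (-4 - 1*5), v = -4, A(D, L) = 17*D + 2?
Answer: 165/2 ≈ 82.500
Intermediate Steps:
A(D, L) = 2 + 17*D
K = -14 (K = -5 + (-4 - 5) = -5 - 9 = -14)
A(-4, √(-4 + 3))*P(v, K) = (2 + 17*(-4))*(5/(-4)) = (2 - 68)*(5*(-¼)) = -66*(-5/4) = 165/2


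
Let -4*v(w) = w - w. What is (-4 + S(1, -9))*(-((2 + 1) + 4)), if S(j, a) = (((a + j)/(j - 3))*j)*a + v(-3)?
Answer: 280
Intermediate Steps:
v(w) = 0 (v(w) = -(w - w)/4 = -¼*0 = 0)
S(j, a) = a*j*(a + j)/(-3 + j) (S(j, a) = (((a + j)/(j - 3))*j)*a + 0 = (((a + j)/(-3 + j))*j)*a + 0 = (j*(a + j)/(-3 + j))*a + 0 = a*j*(a + j)/(-3 + j) + 0 = a*j*(a + j)/(-3 + j))
(-4 + S(1, -9))*(-((2 + 1) + 4)) = (-4 - 9*1*(-9 + 1)/(-3 + 1))*(-((2 + 1) + 4)) = (-4 - 9*1*(-8)/(-2))*(-(3 + 4)) = (-4 - 9*1*(-½)*(-8))*(-1*7) = (-4 - 36)*(-7) = -40*(-7) = 280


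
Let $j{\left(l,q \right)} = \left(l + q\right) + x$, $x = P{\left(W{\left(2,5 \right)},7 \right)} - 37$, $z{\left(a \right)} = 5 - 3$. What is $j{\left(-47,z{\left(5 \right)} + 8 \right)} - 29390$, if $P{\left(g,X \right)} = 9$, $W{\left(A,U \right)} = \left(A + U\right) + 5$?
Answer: $-29455$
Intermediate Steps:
$W{\left(A,U \right)} = 5 + A + U$
$z{\left(a \right)} = 2$
$x = -28$ ($x = 9 - 37 = -28$)
$j{\left(l,q \right)} = -28 + l + q$ ($j{\left(l,q \right)} = \left(l + q\right) - 28 = -28 + l + q$)
$j{\left(-47,z{\left(5 \right)} + 8 \right)} - 29390 = \left(-28 - 47 + \left(2 + 8\right)\right) - 29390 = \left(-28 - 47 + 10\right) - 29390 = -65 - 29390 = -29455$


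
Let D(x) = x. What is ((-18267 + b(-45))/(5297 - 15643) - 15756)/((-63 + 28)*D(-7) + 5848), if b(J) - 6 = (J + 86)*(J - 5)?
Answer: -162991265/63038178 ≈ -2.5856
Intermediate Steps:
b(J) = 6 + (-5 + J)*(86 + J) (b(J) = 6 + (J + 86)*(J - 5) = 6 + (86 + J)*(-5 + J) = 6 + (-5 + J)*(86 + J))
((-18267 + b(-45))/(5297 - 15643) - 15756)/((-63 + 28)*D(-7) + 5848) = ((-18267 + (-424 + (-45)**2 + 81*(-45)))/(5297 - 15643) - 15756)/((-63 + 28)*(-7) + 5848) = ((-18267 + (-424 + 2025 - 3645))/(-10346) - 15756)/(-35*(-7) + 5848) = ((-18267 - 2044)*(-1/10346) - 15756)/(245 + 5848) = (-20311*(-1/10346) - 15756)/6093 = (20311/10346 - 15756)*(1/6093) = -162991265/10346*1/6093 = -162991265/63038178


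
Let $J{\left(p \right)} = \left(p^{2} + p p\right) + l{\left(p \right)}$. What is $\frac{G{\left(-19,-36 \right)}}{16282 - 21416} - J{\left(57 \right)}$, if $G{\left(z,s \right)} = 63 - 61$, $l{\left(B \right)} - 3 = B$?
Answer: $- \frac{16834387}{2567} \approx -6558.0$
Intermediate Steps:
$l{\left(B \right)} = 3 + B$
$G{\left(z,s \right)} = 2$
$J{\left(p \right)} = 3 + p + 2 p^{2}$ ($J{\left(p \right)} = \left(p^{2} + p p\right) + \left(3 + p\right) = \left(p^{2} + p^{2}\right) + \left(3 + p\right) = 2 p^{2} + \left(3 + p\right) = 3 + p + 2 p^{2}$)
$\frac{G{\left(-19,-36 \right)}}{16282 - 21416} - J{\left(57 \right)} = \frac{2}{16282 - 21416} - \left(3 + 57 + 2 \cdot 57^{2}\right) = \frac{2}{16282 - 21416} - \left(3 + 57 + 2 \cdot 3249\right) = \frac{2}{-5134} - \left(3 + 57 + 6498\right) = 2 \left(- \frac{1}{5134}\right) - 6558 = - \frac{1}{2567} - 6558 = - \frac{16834387}{2567}$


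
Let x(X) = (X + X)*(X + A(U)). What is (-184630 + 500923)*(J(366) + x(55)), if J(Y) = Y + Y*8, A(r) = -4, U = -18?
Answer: 2816272872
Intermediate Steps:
x(X) = 2*X*(-4 + X) (x(X) = (X + X)*(X - 4) = (2*X)*(-4 + X) = 2*X*(-4 + X))
J(Y) = 9*Y (J(Y) = Y + 8*Y = 9*Y)
(-184630 + 500923)*(J(366) + x(55)) = (-184630 + 500923)*(9*366 + 2*55*(-4 + 55)) = 316293*(3294 + 2*55*51) = 316293*(3294 + 5610) = 316293*8904 = 2816272872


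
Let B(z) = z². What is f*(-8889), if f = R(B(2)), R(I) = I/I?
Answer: -8889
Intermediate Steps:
R(I) = 1
f = 1
f*(-8889) = 1*(-8889) = -8889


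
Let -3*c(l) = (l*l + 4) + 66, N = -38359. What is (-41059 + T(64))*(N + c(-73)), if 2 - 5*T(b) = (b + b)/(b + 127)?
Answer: 4723995399316/2865 ≈ 1.6489e+9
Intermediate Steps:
T(b) = 2/5 - 2*b/(5*(127 + b)) (T(b) = 2/5 - (b + b)/(5*(b + 127)) = 2/5 - 2*b/(5*(127 + b)))
c(l) = -70/3 - l**2/3 (c(l) = -((l*l + 4) + 66)/3 = -((l**2 + 4) + 66)/3 = -((4 + l**2) + 66)/3 = -(70 + l**2)/3 = -70/3 - l**2/3)
(-41059 + T(64))*(N + c(-73)) = (-41059 + 254/(5*(127 + 64)))*(-38359 + (-70/3 - 1/3*(-73)**2)) = (-41059 + (254/5)/191)*(-38359 + (-70/3 - 1/3*5329)) = (-41059 + (254/5)*(1/191))*(-38359 + (-70/3 - 5329/3)) = (-41059 + 254/955)*(-38359 - 5399/3) = -39211091/955*(-120476/3) = 4723995399316/2865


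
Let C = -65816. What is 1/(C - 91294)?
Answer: -1/157110 ≈ -6.3650e-6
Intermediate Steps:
1/(C - 91294) = 1/(-65816 - 91294) = 1/(-157110) = -1/157110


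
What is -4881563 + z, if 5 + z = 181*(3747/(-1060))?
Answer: -5175140287/1060 ≈ -4.8822e+6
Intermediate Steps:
z = -683507/1060 (z = -5 + 181*(3747/(-1060)) = -5 + 181*(3747*(-1/1060)) = -5 + 181*(-3747/1060) = -5 - 678207/1060 = -683507/1060 ≈ -644.82)
-4881563 + z = -4881563 - 683507/1060 = -5175140287/1060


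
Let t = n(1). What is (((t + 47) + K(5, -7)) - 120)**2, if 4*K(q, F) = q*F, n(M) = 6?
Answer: 91809/16 ≈ 5738.1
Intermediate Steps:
t = 6
K(q, F) = F*q/4 (K(q, F) = (q*F)/4 = (F*q)/4 = F*q/4)
(((t + 47) + K(5, -7)) - 120)**2 = (((6 + 47) + (1/4)*(-7)*5) - 120)**2 = ((53 - 35/4) - 120)**2 = (177/4 - 120)**2 = (-303/4)**2 = 91809/16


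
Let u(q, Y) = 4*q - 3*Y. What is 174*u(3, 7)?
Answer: -1566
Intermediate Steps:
u(q, Y) = -3*Y + 4*q
174*u(3, 7) = 174*(-3*7 + 4*3) = 174*(-21 + 12) = 174*(-9) = -1566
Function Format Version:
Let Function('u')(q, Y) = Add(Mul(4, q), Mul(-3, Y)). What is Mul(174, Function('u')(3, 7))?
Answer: -1566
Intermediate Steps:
Function('u')(q, Y) = Add(Mul(-3, Y), Mul(4, q))
Mul(174, Function('u')(3, 7)) = Mul(174, Add(Mul(-3, 7), Mul(4, 3))) = Mul(174, Add(-21, 12)) = Mul(174, -9) = -1566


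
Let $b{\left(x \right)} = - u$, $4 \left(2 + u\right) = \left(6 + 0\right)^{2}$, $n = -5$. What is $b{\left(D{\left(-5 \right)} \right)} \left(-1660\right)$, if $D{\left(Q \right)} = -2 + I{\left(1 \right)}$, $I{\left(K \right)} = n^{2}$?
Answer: $11620$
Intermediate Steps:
$I{\left(K \right)} = 25$ ($I{\left(K \right)} = \left(-5\right)^{2} = 25$)
$D{\left(Q \right)} = 23$ ($D{\left(Q \right)} = -2 + 25 = 23$)
$u = 7$ ($u = -2 + \frac{\left(6 + 0\right)^{2}}{4} = -2 + \frac{6^{2}}{4} = -2 + \frac{1}{4} \cdot 36 = -2 + 9 = 7$)
$b{\left(x \right)} = -7$ ($b{\left(x \right)} = \left(-1\right) 7 = -7$)
$b{\left(D{\left(-5 \right)} \right)} \left(-1660\right) = \left(-7\right) \left(-1660\right) = 11620$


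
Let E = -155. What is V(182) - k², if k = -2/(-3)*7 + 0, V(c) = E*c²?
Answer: -46208176/9 ≈ -5.1342e+6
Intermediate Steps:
V(c) = -155*c²
k = 14/3 (k = -2*(-⅓)*7 + 0 = (⅔)*7 + 0 = 14/3 + 0 = 14/3 ≈ 4.6667)
V(182) - k² = -155*182² - (14/3)² = -155*33124 - 1*196/9 = -5134220 - 196/9 = -46208176/9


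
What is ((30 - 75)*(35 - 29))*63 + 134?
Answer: -16876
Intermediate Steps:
((30 - 75)*(35 - 29))*63 + 134 = -45*6*63 + 134 = -270*63 + 134 = -17010 + 134 = -16876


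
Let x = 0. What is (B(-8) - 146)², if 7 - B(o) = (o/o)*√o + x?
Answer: 19313 + 556*I*√2 ≈ 19313.0 + 786.3*I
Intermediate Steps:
B(o) = 7 - √o (B(o) = 7 - ((o/o)*√o + 0) = 7 - (1*√o + 0) = 7 - (√o + 0) = 7 - √o)
(B(-8) - 146)² = ((7 - √(-8)) - 146)² = ((7 - 2*I*√2) - 146)² = (-139 - 2*I*√2)²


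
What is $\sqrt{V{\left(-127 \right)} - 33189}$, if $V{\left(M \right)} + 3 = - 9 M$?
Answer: $3 i \sqrt{3561} \approx 179.02 i$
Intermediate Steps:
$V{\left(M \right)} = -3 - 9 M$
$\sqrt{V{\left(-127 \right)} - 33189} = \sqrt{\left(-3 - -1143\right) - 33189} = \sqrt{\left(-3 + 1143\right) - 33189} = \sqrt{1140 - 33189} = \sqrt{-32049} = 3 i \sqrt{3561}$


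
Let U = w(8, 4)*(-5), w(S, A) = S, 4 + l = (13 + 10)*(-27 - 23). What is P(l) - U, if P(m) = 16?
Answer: 56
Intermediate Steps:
l = -1154 (l = -4 + (13 + 10)*(-27 - 23) = -4 + 23*(-50) = -4 - 1150 = -1154)
U = -40 (U = 8*(-5) = -40)
P(l) - U = 16 - 1*(-40) = 16 + 40 = 56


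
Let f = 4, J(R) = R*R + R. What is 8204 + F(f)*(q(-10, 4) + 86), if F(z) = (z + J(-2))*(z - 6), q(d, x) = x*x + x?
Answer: 6932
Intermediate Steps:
J(R) = R + R² (J(R) = R² + R = R + R²)
q(d, x) = x + x² (q(d, x) = x² + x = x + x²)
F(z) = (-6 + z)*(2 + z) (F(z) = (z - 2*(1 - 2))*(z - 6) = (z - 2*(-1))*(-6 + z) = (z + 2)*(-6 + z) = (2 + z)*(-6 + z) = (-6 + z)*(2 + z))
8204 + F(f)*(q(-10, 4) + 86) = 8204 + (-12 + 4² - 4*4)*(4*(1 + 4) + 86) = 8204 + (-12 + 16 - 16)*(4*5 + 86) = 8204 - 12*(20 + 86) = 8204 - 12*106 = 8204 - 1272 = 6932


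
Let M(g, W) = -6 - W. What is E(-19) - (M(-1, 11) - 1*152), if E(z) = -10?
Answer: 159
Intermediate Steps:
E(-19) - (M(-1, 11) - 1*152) = -10 - ((-6 - 1*11) - 1*152) = -10 - ((-6 - 11) - 152) = -10 - (-17 - 152) = -10 - 1*(-169) = -10 + 169 = 159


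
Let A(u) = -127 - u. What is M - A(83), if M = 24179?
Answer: 24389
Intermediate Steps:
M - A(83) = 24179 - (-127 - 1*83) = 24179 - (-127 - 83) = 24179 - 1*(-210) = 24179 + 210 = 24389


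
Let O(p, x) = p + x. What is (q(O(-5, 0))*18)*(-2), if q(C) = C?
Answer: 180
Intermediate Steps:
(q(O(-5, 0))*18)*(-2) = ((-5 + 0)*18)*(-2) = -5*18*(-2) = -90*(-2) = 180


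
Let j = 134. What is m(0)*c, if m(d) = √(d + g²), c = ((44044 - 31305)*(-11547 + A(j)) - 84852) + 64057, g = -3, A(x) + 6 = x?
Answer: -436462308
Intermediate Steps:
A(x) = -6 + x
c = -145487436 (c = ((44044 - 31305)*(-11547 + (-6 + 134)) - 84852) + 64057 = (12739*(-11547 + 128) - 84852) + 64057 = (12739*(-11419) - 84852) + 64057 = (-145466641 - 84852) + 64057 = -145551493 + 64057 = -145487436)
m(d) = √(9 + d) (m(d) = √(d + (-3)²) = √(d + 9) = √(9 + d))
m(0)*c = √(9 + 0)*(-145487436) = √9*(-145487436) = 3*(-145487436) = -436462308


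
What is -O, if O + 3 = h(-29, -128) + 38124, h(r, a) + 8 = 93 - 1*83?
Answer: -38123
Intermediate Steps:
h(r, a) = 2 (h(r, a) = -8 + (93 - 1*83) = -8 + (93 - 83) = -8 + 10 = 2)
O = 38123 (O = -3 + (2 + 38124) = -3 + 38126 = 38123)
-O = -1*38123 = -38123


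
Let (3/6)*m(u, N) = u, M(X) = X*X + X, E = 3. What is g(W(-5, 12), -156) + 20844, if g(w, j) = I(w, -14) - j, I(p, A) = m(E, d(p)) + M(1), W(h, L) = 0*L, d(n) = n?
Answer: 21008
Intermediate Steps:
W(h, L) = 0
M(X) = X + X² (M(X) = X² + X = X + X²)
m(u, N) = 2*u
I(p, A) = 8 (I(p, A) = 2*3 + 1*(1 + 1) = 6 + 1*2 = 6 + 2 = 8)
g(w, j) = 8 - j
g(W(-5, 12), -156) + 20844 = (8 - 1*(-156)) + 20844 = (8 + 156) + 20844 = 164 + 20844 = 21008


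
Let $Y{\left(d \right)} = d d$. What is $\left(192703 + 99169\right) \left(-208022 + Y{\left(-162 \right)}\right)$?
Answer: $-53055908416$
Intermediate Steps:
$Y{\left(d \right)} = d^{2}$
$\left(192703 + 99169\right) \left(-208022 + Y{\left(-162 \right)}\right) = \left(192703 + 99169\right) \left(-208022 + \left(-162\right)^{2}\right) = 291872 \left(-208022 + 26244\right) = 291872 \left(-181778\right) = -53055908416$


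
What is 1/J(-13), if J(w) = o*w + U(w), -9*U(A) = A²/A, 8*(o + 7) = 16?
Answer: 9/598 ≈ 0.015050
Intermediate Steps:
o = -5 (o = -7 + (⅛)*16 = -7 + 2 = -5)
U(A) = -A/9 (U(A) = -A²/(9*A) = -A/9)
J(w) = -46*w/9 (J(w) = -5*w - w/9 = -46*w/9)
1/J(-13) = 1/(-46/9*(-13)) = 1/(598/9) = 9/598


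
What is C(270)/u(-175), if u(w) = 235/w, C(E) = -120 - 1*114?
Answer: 8190/47 ≈ 174.26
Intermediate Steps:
C(E) = -234 (C(E) = -120 - 114 = -234)
C(270)/u(-175) = -234/(235/(-175)) = -234/(235*(-1/175)) = -234/(-47/35) = -234*(-35/47) = 8190/47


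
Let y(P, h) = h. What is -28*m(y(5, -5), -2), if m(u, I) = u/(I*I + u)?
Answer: -140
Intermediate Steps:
m(u, I) = u/(u + I²) (m(u, I) = u/(I² + u) = u/(u + I²))
-28*m(y(5, -5), -2) = -(-140)/(-5 + (-2)²) = -(-140)/(-5 + 4) = -(-140)/(-1) = -(-140)*(-1) = -28*5 = -140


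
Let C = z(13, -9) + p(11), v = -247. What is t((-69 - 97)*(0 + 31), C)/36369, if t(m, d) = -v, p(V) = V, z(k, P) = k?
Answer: 247/36369 ≈ 0.0067915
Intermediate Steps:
C = 24 (C = 13 + 11 = 24)
t(m, d) = 247 (t(m, d) = -1*(-247) = 247)
t((-69 - 97)*(0 + 31), C)/36369 = 247/36369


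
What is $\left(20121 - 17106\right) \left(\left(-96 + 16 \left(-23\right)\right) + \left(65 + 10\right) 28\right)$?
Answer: $4932540$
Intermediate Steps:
$\left(20121 - 17106\right) \left(\left(-96 + 16 \left(-23\right)\right) + \left(65 + 10\right) 28\right) = 3015 \left(\left(-96 - 368\right) + 75 \cdot 28\right) = 3015 \left(-464 + 2100\right) = 3015 \cdot 1636 = 4932540$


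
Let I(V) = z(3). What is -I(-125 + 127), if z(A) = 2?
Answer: -2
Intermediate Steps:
I(V) = 2
-I(-125 + 127) = -1*2 = -2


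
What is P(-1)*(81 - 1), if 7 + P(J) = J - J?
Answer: -560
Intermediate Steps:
P(J) = -7 (P(J) = -7 + (J - J) = -7 + 0 = -7)
P(-1)*(81 - 1) = -7*(81 - 1) = -7*80 = -560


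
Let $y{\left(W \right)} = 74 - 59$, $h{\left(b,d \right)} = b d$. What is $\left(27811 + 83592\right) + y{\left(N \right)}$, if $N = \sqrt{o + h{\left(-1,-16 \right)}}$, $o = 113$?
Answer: $111418$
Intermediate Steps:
$N = \sqrt{129}$ ($N = \sqrt{113 - -16} = \sqrt{113 + 16} = \sqrt{129} \approx 11.358$)
$y{\left(W \right)} = 15$
$\left(27811 + 83592\right) + y{\left(N \right)} = \left(27811 + 83592\right) + 15 = 111403 + 15 = 111418$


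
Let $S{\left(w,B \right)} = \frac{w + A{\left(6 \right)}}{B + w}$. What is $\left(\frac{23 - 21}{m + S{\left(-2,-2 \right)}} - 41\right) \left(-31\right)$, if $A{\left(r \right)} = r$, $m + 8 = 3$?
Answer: $\frac{3844}{3} \approx 1281.3$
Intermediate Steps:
$m = -5$ ($m = -8 + 3 = -5$)
$S{\left(w,B \right)} = \frac{6 + w}{B + w}$ ($S{\left(w,B \right)} = \frac{w + 6}{B + w} = \frac{6 + w}{B + w}$)
$\left(\frac{23 - 21}{m + S{\left(-2,-2 \right)}} - 41\right) \left(-31\right) = \left(\frac{23 - 21}{-5 + \frac{6 - 2}{-2 - 2}} - 41\right) \left(-31\right) = \left(\frac{2}{-5 + \frac{1}{-4} \cdot 4} - 41\right) \left(-31\right) = \left(\frac{2}{-5 - 1} - 41\right) \left(-31\right) = \left(\frac{2}{-6} - 41\right) \left(-31\right) = \left(2 \left(- \frac{1}{6}\right) - 41\right) \left(-31\right) = \left(- \frac{1}{3} - 41\right) \left(-31\right) = \left(- \frac{124}{3}\right) \left(-31\right) = \frac{3844}{3}$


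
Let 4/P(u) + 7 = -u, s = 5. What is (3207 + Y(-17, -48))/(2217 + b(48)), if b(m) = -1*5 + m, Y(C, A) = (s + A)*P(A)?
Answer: 26263/18532 ≈ 1.4172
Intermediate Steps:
P(u) = 4/(-7 - u)
Y(C, A) = -4*(5 + A)/(7 + A) (Y(C, A) = (5 + A)*(-4/(7 + A)) = -4*(5 + A)/(7 + A))
b(m) = -5 + m
(3207 + Y(-17, -48))/(2217 + b(48)) = (3207 + 4*(-5 - 1*(-48))/(7 - 48))/(2217 + (-5 + 48)) = (3207 + 4*(-5 + 48)/(-41))/(2217 + 43) = (3207 + 4*(-1/41)*43)/2260 = (3207 - 172/41)*(1/2260) = (131315/41)*(1/2260) = 26263/18532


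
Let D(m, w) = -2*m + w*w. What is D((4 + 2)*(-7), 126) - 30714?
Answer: -14754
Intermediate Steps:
D(m, w) = w² - 2*m (D(m, w) = -2*m + w² = w² - 2*m)
D((4 + 2)*(-7), 126) - 30714 = (126² - 2*(4 + 2)*(-7)) - 30714 = (15876 - 12*(-7)) - 30714 = (15876 - 2*(-42)) - 30714 = (15876 + 84) - 30714 = 15960 - 30714 = -14754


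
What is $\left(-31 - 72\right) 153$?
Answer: $-15759$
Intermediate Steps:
$\left(-31 - 72\right) 153 = \left(-103\right) 153 = -15759$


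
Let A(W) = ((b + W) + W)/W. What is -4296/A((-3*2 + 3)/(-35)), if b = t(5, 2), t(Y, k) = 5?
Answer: -12888/181 ≈ -71.204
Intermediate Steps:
b = 5
A(W) = (5 + 2*W)/W (A(W) = ((5 + W) + W)/W = (5 + 2*W)/W)
-4296/A((-3*2 + 3)/(-35)) = -4296/(2 + 5/(((-3*2 + 3)/(-35)))) = -4296/(2 + 5/(((-6 + 3)*(-1/35)))) = -4296/(2 + 5/((-3*(-1/35)))) = -4296/(2 + 5/(3/35)) = -4296/(2 + 5*(35/3)) = -4296/(2 + 175/3) = -4296/181/3 = -4296*3/181 = -12888/181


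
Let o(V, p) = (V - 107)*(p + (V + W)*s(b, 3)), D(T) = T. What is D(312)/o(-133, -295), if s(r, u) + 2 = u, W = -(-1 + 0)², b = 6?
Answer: 1/330 ≈ 0.0030303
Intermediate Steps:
W = -1 (W = -1*(-1)² = -1*1 = -1)
s(r, u) = -2 + u
o(V, p) = (-107 + V)*(-1 + V + p) (o(V, p) = (V - 107)*(p + (V - 1)*(-2 + 3)) = (-107 + V)*(p + (-1 + V)*1) = (-107 + V)*(p + (-1 + V)) = (-107 + V)*(-1 + V + p))
D(312)/o(-133, -295) = 312/(107 + (-133)² - 108*(-133) - 107*(-295) - 133*(-295)) = 312/(107 + 17689 + 14364 + 31565 + 39235) = 312/102960 = 312*(1/102960) = 1/330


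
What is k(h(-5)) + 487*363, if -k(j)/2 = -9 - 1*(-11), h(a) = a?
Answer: 176777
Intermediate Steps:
k(j) = -4 (k(j) = -2*(-9 - 1*(-11)) = -2*(-9 + 11) = -2*2 = -4)
k(h(-5)) + 487*363 = -4 + 487*363 = -4 + 176781 = 176777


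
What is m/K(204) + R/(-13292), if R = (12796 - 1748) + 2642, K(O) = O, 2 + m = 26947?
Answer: 5225885/39876 ≈ 131.05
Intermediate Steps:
m = 26945 (m = -2 + 26947 = 26945)
R = 13690 (R = 11048 + 2642 = 13690)
m/K(204) + R/(-13292) = 26945/204 + 13690/(-13292) = 26945*(1/204) + 13690*(-1/13292) = 1585/12 - 6845/6646 = 5225885/39876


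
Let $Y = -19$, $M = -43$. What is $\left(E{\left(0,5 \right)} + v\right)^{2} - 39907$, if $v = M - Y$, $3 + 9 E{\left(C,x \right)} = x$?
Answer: $- \frac{3186671}{81} \approx -39342.0$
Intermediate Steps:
$E{\left(C,x \right)} = - \frac{1}{3} + \frac{x}{9}$
$v = -24$ ($v = -43 - -19 = -43 + 19 = -24$)
$\left(E{\left(0,5 \right)} + v\right)^{2} - 39907 = \left(\left(- \frac{1}{3} + \frac{1}{9} \cdot 5\right) - 24\right)^{2} - 39907 = \left(\left(- \frac{1}{3} + \frac{5}{9}\right) - 24\right)^{2} - 39907 = \left(\frac{2}{9} - 24\right)^{2} - 39907 = \left(- \frac{214}{9}\right)^{2} - 39907 = \frac{45796}{81} - 39907 = - \frac{3186671}{81}$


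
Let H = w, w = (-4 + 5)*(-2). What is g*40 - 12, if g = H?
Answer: -92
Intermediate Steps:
w = -2 (w = 1*(-2) = -2)
H = -2
g = -2
g*40 - 12 = -2*40 - 12 = -80 - 12 = -92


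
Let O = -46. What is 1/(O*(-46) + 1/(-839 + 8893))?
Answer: 8054/17042265 ≈ 0.00047259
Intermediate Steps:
1/(O*(-46) + 1/(-839 + 8893)) = 1/(-46*(-46) + 1/(-839 + 8893)) = 1/(2116 + 1/8054) = 1/(17042265/8054) = 8054/17042265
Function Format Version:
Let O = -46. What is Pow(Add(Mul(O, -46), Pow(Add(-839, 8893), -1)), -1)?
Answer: Rational(8054, 17042265) ≈ 0.00047259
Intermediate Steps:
Pow(Add(Mul(O, -46), Pow(Add(-839, 8893), -1)), -1) = Pow(Add(Mul(-46, -46), Pow(Add(-839, 8893), -1)), -1) = Pow(Add(2116, Pow(8054, -1)), -1) = Pow(Add(2116, Rational(1, 8054)), -1) = Pow(Rational(17042265, 8054), -1) = Rational(8054, 17042265)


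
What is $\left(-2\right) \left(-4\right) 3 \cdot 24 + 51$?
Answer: $627$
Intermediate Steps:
$\left(-2\right) \left(-4\right) 3 \cdot 24 + 51 = 8 \cdot 3 \cdot 24 + 51 = 24 \cdot 24 + 51 = 576 + 51 = 627$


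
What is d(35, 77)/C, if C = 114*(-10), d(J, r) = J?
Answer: -7/228 ≈ -0.030702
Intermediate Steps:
C = -1140
d(35, 77)/C = 35/(-1140) = 35*(-1/1140) = -7/228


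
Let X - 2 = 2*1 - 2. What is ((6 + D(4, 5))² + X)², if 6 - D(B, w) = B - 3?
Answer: 15129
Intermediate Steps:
D(B, w) = 9 - B (D(B, w) = 6 - (B - 3) = 6 - (-3 + B) = 6 + (3 - B) = 9 - B)
X = 2 (X = 2 + (2*1 - 2) = 2 + (2 - 2) = 2 + 0 = 2)
((6 + D(4, 5))² + X)² = ((6 + (9 - 1*4))² + 2)² = ((6 + (9 - 4))² + 2)² = ((6 + 5)² + 2)² = (11² + 2)² = (121 + 2)² = 123² = 15129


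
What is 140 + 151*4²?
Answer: 2556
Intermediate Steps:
140 + 151*4² = 140 + 151*16 = 140 + 2416 = 2556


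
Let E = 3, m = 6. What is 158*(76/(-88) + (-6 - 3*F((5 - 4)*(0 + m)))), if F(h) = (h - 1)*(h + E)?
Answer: -246559/11 ≈ -22414.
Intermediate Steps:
F(h) = (-1 + h)*(3 + h) (F(h) = (h - 1)*(h + 3) = (-1 + h)*(3 + h))
158*(76/(-88) + (-6 - 3*F((5 - 4)*(0 + m)))) = 158*(76/(-88) + (-6 - 3*(-3 + ((5 - 4)*(0 + 6))² + 2*((5 - 4)*(0 + 6))))) = 158*(76*(-1/88) + (-6 - 3*(-3 + (1*6)² + 2*(1*6)))) = 158*(-19/22 + (-6 - 3*(-3 + 6² + 2*6))) = 158*(-19/22 + (-6 - 3*(-3 + 36 + 12))) = 158*(-19/22 + (-6 - 3*45)) = 158*(-19/22 + (-6 - 135)) = 158*(-19/22 - 141) = 158*(-3121/22) = -246559/11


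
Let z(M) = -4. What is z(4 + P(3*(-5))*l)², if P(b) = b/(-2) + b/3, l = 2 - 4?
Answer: 16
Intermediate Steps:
l = -2
P(b) = -b/6 (P(b) = b*(-½) + b*(⅓) = -b/2 + b/3 = -b/6)
z(4 + P(3*(-5))*l)² = (-4)² = 16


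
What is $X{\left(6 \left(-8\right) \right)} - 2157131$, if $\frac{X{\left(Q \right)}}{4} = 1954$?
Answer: $-2149315$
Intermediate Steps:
$X{\left(Q \right)} = 7816$ ($X{\left(Q \right)} = 4 \cdot 1954 = 7816$)
$X{\left(6 \left(-8\right) \right)} - 2157131 = 7816 - 2157131 = -2149315$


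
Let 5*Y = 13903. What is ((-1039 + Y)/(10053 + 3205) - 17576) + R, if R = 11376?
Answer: -29356378/4735 ≈ -6199.9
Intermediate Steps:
Y = 13903/5 (Y = (⅕)*13903 = 13903/5 ≈ 2780.6)
((-1039 + Y)/(10053 + 3205) - 17576) + R = ((-1039 + 13903/5)/(10053 + 3205) - 17576) + 11376 = ((8708/5)/13258 - 17576) + 11376 = ((8708/5)*(1/13258) - 17576) + 11376 = (622/4735 - 17576) + 11376 = -83221738/4735 + 11376 = -29356378/4735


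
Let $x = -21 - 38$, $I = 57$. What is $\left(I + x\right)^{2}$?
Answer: $4$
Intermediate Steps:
$x = -59$
$\left(I + x\right)^{2} = \left(57 - 59\right)^{2} = \left(-2\right)^{2} = 4$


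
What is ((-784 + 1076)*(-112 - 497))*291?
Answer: -51747948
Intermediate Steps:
((-784 + 1076)*(-112 - 497))*291 = (292*(-609))*291 = -177828*291 = -51747948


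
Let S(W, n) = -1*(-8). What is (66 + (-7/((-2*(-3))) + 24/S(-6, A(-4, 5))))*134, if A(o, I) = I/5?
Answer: 27269/3 ≈ 9089.7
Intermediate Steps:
A(o, I) = I/5 (A(o, I) = I*(⅕) = I/5)
S(W, n) = 8
(66 + (-7/((-2*(-3))) + 24/S(-6, A(-4, 5))))*134 = (66 + (-7/((-2*(-3))) + 24/8))*134 = (66 + (-7/6 + 24*(⅛)))*134 = (66 + (-7*⅙ + 3))*134 = (66 + (-7/6 + 3))*134 = (66 + 11/6)*134 = (407/6)*134 = 27269/3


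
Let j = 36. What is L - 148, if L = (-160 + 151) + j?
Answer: -121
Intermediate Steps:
L = 27 (L = (-160 + 151) + 36 = -9 + 36 = 27)
L - 148 = 27 - 148 = -121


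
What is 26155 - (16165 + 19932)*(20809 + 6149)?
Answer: -973076771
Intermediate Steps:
26155 - (16165 + 19932)*(20809 + 6149) = 26155 - 36097*26958 = 26155 - 1*973102926 = 26155 - 973102926 = -973076771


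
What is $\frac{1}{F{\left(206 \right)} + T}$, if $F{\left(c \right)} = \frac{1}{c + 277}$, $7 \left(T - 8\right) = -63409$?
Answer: $- \frac{483}{4371356} \approx -0.00011049$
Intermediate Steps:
$T = - \frac{63353}{7}$ ($T = 8 + \frac{1}{7} \left(-63409\right) = 8 - \frac{63409}{7} = - \frac{63353}{7} \approx -9050.4$)
$F{\left(c \right)} = \frac{1}{277 + c}$
$\frac{1}{F{\left(206 \right)} + T} = \frac{1}{\frac{1}{277 + 206} - \frac{63353}{7}} = \frac{1}{\frac{1}{483} - \frac{63353}{7}} = \frac{1}{- \frac{4371356}{483}} = - \frac{483}{4371356}$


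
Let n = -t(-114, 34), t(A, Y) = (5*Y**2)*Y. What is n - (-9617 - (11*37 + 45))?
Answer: -186451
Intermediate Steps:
t(A, Y) = 5*Y**3
n = -196520 (n = -5*34**3 = -5*39304 = -1*196520 = -196520)
n - (-9617 - (11*37 + 45)) = -196520 - (-9617 - (11*37 + 45)) = -196520 - (-9617 - (407 + 45)) = -196520 - (-9617 - 1*452) = -196520 - (-9617 - 452) = -196520 - 1*(-10069) = -196520 + 10069 = -186451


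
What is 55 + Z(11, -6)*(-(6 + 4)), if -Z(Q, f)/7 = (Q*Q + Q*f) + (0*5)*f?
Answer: 3905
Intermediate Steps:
Z(Q, f) = -7*Q² - 7*Q*f (Z(Q, f) = -7*((Q*Q + Q*f) + (0*5)*f) = -7*((Q² + Q*f) + 0*f) = -7*((Q² + Q*f) + 0) = -7*(Q² + Q*f) = -7*Q² - 7*Q*f)
55 + Z(11, -6)*(-(6 + 4)) = 55 + (-7*11*(11 - 6))*(-(6 + 4)) = 55 + (-7*11*5)*(-1*10) = 55 - 385*(-10) = 55 + 3850 = 3905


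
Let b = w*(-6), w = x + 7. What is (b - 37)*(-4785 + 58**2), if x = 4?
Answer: 146363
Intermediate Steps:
w = 11 (w = 4 + 7 = 11)
b = -66 (b = 11*(-6) = -66)
(b - 37)*(-4785 + 58**2) = (-66 - 37)*(-4785 + 58**2) = -103*(-4785 + 3364) = -103*(-1421) = 146363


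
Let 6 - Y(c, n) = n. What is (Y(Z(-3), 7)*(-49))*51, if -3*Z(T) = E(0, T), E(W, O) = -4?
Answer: 2499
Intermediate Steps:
Z(T) = 4/3 (Z(T) = -⅓*(-4) = 4/3)
Y(c, n) = 6 - n
(Y(Z(-3), 7)*(-49))*51 = ((6 - 1*7)*(-49))*51 = ((6 - 7)*(-49))*51 = -1*(-49)*51 = 49*51 = 2499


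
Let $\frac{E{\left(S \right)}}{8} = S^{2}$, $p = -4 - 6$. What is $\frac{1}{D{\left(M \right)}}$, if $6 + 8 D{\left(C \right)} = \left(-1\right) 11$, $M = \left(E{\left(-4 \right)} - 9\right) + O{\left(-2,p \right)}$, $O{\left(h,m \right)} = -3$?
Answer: $- \frac{8}{17} \approx -0.47059$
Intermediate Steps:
$p = -10$ ($p = -4 - 6 = -10$)
$E{\left(S \right)} = 8 S^{2}$
$M = 116$ ($M = \left(8 \left(-4\right)^{2} - 9\right) - 3 = \left(8 \cdot 16 - 9\right) - 3 = \left(128 - 9\right) - 3 = 119 - 3 = 116$)
$D{\left(C \right)} = - \frac{17}{8}$ ($D{\left(C \right)} = - \frac{3}{4} + \frac{\left(-1\right) 11}{8} = - \frac{3}{4} + \frac{1}{8} \left(-11\right) = - \frac{3}{4} - \frac{11}{8} = - \frac{17}{8}$)
$\frac{1}{D{\left(M \right)}} = \frac{1}{- \frac{17}{8}} = - \frac{8}{17}$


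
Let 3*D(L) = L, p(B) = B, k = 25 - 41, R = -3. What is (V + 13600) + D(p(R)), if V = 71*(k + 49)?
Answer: 15942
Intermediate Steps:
k = -16
D(L) = L/3
V = 2343 (V = 71*(-16 + 49) = 71*33 = 2343)
(V + 13600) + D(p(R)) = (2343 + 13600) + (⅓)*(-3) = 15943 - 1 = 15942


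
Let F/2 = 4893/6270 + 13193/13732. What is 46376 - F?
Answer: 332721423589/7174970 ≈ 46373.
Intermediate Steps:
F = 24985131/7174970 (F = 2*(4893/6270 + 13193/13732) = 2*(4893*(1/6270) + 13193*(1/13732)) = 2*(1631/2090 + 13193/13732) = 2*(24985131/14349940) = 24985131/7174970 ≈ 3.4823)
46376 - F = 46376 - 1*24985131/7174970 = 46376 - 24985131/7174970 = 332721423589/7174970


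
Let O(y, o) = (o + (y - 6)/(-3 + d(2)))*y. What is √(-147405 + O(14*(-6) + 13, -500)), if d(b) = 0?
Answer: I*√1023546/3 ≈ 337.23*I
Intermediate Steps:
O(y, o) = y*(2 + o - y/3) (O(y, o) = (o + (y - 6)/(-3 + 0))*y = (o + (-6 + y)/(-3))*y = (o + (-6 + y)*(-⅓))*y = (o + (2 - y/3))*y = (2 + o - y/3)*y = y*(2 + o - y/3))
√(-147405 + O(14*(-6) + 13, -500)) = √(-147405 + (14*(-6) + 13)*(6 - (14*(-6) + 13) + 3*(-500))/3) = √(-147405 + (-84 + 13)*(6 - (-84 + 13) - 1500)/3) = √(-147405 + (⅓)*(-71)*(6 - 1*(-71) - 1500)) = √(-147405 + (⅓)*(-71)*(6 + 71 - 1500)) = √(-147405 + (⅓)*(-71)*(-1423)) = √(-147405 + 101033/3) = √(-341182/3) = I*√1023546/3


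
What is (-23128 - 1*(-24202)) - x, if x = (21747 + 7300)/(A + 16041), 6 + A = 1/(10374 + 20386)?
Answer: 528842623754/493236601 ≈ 1072.2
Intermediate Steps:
A = -184559/30760 (A = -6 + 1/(10374 + 20386) = -6 + 1/30760 = -184559/30760 ≈ -6.0000)
x = 893485720/493236601 (x = (21747 + 7300)/(-184559/30760 + 16041) = 29047/(493236601/30760) = 29047*(30760/493236601) = 893485720/493236601 ≈ 1.8115)
(-23128 - 1*(-24202)) - x = (-23128 - 1*(-24202)) - 1*893485720/493236601 = (-23128 + 24202) - 893485720/493236601 = 1074 - 893485720/493236601 = 528842623754/493236601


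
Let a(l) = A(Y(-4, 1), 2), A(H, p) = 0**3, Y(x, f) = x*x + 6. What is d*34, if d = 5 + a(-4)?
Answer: 170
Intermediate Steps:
Y(x, f) = 6 + x**2 (Y(x, f) = x**2 + 6 = 6 + x**2)
A(H, p) = 0
a(l) = 0
d = 5 (d = 5 + 0 = 5)
d*34 = 5*34 = 170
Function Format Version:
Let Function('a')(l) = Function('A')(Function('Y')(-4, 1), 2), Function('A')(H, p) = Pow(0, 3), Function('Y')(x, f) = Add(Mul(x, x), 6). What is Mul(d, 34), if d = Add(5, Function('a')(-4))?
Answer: 170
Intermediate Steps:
Function('Y')(x, f) = Add(6, Pow(x, 2)) (Function('Y')(x, f) = Add(Pow(x, 2), 6) = Add(6, Pow(x, 2)))
Function('A')(H, p) = 0
Function('a')(l) = 0
d = 5 (d = Add(5, 0) = 5)
Mul(d, 34) = Mul(5, 34) = 170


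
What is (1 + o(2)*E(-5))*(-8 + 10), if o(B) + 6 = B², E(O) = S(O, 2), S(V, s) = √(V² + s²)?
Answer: 2 - 4*√29 ≈ -19.541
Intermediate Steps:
E(O) = √(4 + O²) (E(O) = √(O² + 2²) = √(O² + 4) = √(4 + O²))
o(B) = -6 + B²
(1 + o(2)*E(-5))*(-8 + 10) = (1 + (-6 + 2²)*√(4 + (-5)²))*(-8 + 10) = (1 + (-6 + 4)*√(4 + 25))*2 = (1 - 2*√29)*2 = 2 - 4*√29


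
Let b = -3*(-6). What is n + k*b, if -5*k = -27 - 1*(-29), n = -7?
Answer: -71/5 ≈ -14.200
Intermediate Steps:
k = -2/5 (k = -(-27 - 1*(-29))/5 = -(-27 + 29)/5 = -1/5*2 = -2/5 ≈ -0.40000)
b = 18
n + k*b = -7 - 2/5*18 = -7 - 36/5 = -71/5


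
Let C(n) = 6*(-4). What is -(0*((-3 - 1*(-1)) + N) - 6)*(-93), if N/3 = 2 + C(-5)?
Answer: -558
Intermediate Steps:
C(n) = -24
N = -66 (N = 3*(2 - 24) = 3*(-22) = -66)
-(0*((-3 - 1*(-1)) + N) - 6)*(-93) = -(0*((-3 - 1*(-1)) - 66) - 6)*(-93) = -(0*((-3 + 1) - 66) - 6)*(-93) = -(0*(-2 - 66) - 6)*(-93) = -(0*(-68) - 6)*(-93) = -(0 - 6)*(-93) = -(-6)*(-93) = -1*558 = -558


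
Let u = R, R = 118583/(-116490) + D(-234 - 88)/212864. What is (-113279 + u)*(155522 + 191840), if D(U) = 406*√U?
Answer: -2291892616397533/58245 + 35257243*I*√322/53216 ≈ -3.9349e+10 + 11889.0*I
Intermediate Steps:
R = -118583/116490 + 203*I*√322/106432 (R = 118583/(-116490) + (406*√(-234 - 88))/212864 = 118583*(-1/116490) + (406*√(-322))*(1/212864) = -118583/116490 + (406*(I*√322))*(1/212864) = -118583/116490 + (406*I*√322)*(1/212864) = -118583/116490 + 203*I*√322/106432 ≈ -1.018 + 0.034226*I)
u = -118583/116490 + 203*I*√322/106432 ≈ -1.018 + 0.034226*I
(-113279 + u)*(155522 + 191840) = (-113279 + (-118583/116490 + 203*I*√322/106432))*(155522 + 191840) = (-13195989293/116490 + 203*I*√322/106432)*347362 = -2291892616397533/58245 + 35257243*I*√322/53216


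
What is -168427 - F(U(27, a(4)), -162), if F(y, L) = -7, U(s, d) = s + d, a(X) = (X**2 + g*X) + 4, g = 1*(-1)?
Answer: -168420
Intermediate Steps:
g = -1
a(X) = 4 + X**2 - X (a(X) = (X**2 - X) + 4 = 4 + X**2 - X)
U(s, d) = d + s
-168427 - F(U(27, a(4)), -162) = -168427 - 1*(-7) = -168427 + 7 = -168420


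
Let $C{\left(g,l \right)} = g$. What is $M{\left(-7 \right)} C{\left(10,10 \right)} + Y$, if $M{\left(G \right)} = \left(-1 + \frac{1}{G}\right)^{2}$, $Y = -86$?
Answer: $- \frac{3574}{49} \approx -72.939$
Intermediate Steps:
$M{\left(-7 \right)} C{\left(10,10 \right)} + Y = \frac{\left(-1 - 7\right)^{2}}{49} \cdot 10 - 86 = \frac{\left(-8\right)^{2}}{49} \cdot 10 - 86 = \frac{1}{49} \cdot 64 \cdot 10 - 86 = \frac{64}{49} \cdot 10 - 86 = \frac{640}{49} - 86 = - \frac{3574}{49}$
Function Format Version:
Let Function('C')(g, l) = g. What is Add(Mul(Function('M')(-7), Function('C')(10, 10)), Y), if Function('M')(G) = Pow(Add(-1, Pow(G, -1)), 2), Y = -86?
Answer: Rational(-3574, 49) ≈ -72.939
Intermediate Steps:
Add(Mul(Function('M')(-7), Function('C')(10, 10)), Y) = Add(Mul(Mul(Pow(-7, -2), Pow(Add(-1, -7), 2)), 10), -86) = Add(Mul(Mul(Rational(1, 49), Pow(-8, 2)), 10), -86) = Add(Mul(Mul(Rational(1, 49), 64), 10), -86) = Add(Mul(Rational(64, 49), 10), -86) = Add(Rational(640, 49), -86) = Rational(-3574, 49)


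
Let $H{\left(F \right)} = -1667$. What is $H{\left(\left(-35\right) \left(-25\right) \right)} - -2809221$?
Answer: $2807554$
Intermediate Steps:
$H{\left(\left(-35\right) \left(-25\right) \right)} - -2809221 = -1667 - -2809221 = -1667 + 2809221 = 2807554$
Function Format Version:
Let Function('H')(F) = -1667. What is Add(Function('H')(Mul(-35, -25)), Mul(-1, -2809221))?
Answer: 2807554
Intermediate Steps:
Add(Function('H')(Mul(-35, -25)), Mul(-1, -2809221)) = Add(-1667, Mul(-1, -2809221)) = Add(-1667, 2809221) = 2807554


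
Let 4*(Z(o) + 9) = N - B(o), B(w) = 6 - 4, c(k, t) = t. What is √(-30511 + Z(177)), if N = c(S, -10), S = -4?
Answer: I*√30523 ≈ 174.71*I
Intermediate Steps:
B(w) = 2
N = -10
Z(o) = -12 (Z(o) = -9 + (-10 - 1*2)/4 = -9 + (-10 - 2)/4 = -9 + (¼)*(-12) = -9 - 3 = -12)
√(-30511 + Z(177)) = √(-30511 - 12) = √(-30523) = I*√30523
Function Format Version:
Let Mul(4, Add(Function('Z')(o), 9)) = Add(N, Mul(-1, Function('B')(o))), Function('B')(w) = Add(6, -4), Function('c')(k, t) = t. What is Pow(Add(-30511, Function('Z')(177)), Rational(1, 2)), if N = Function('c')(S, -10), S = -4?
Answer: Mul(I, Pow(30523, Rational(1, 2))) ≈ Mul(174.71, I)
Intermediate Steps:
Function('B')(w) = 2
N = -10
Function('Z')(o) = -12 (Function('Z')(o) = Add(-9, Mul(Rational(1, 4), Add(-10, Mul(-1, 2)))) = Add(-9, Mul(Rational(1, 4), Add(-10, -2))) = Add(-9, Mul(Rational(1, 4), -12)) = Add(-9, -3) = -12)
Pow(Add(-30511, Function('Z')(177)), Rational(1, 2)) = Pow(Add(-30511, -12), Rational(1, 2)) = Pow(-30523, Rational(1, 2)) = Mul(I, Pow(30523, Rational(1, 2)))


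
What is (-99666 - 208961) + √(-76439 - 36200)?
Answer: -308627 + I*√112639 ≈ -3.0863e+5 + 335.62*I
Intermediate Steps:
(-99666 - 208961) + √(-76439 - 36200) = -308627 + √(-112639) = -308627 + I*√112639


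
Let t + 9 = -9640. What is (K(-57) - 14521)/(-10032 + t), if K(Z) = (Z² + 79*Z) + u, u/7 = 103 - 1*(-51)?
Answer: 14697/19681 ≈ 0.74676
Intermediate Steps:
t = -9649 (t = -9 - 9640 = -9649)
u = 1078 (u = 7*(103 - 1*(-51)) = 7*(103 + 51) = 7*154 = 1078)
K(Z) = 1078 + Z² + 79*Z (K(Z) = (Z² + 79*Z) + 1078 = 1078 + Z² + 79*Z)
(K(-57) - 14521)/(-10032 + t) = ((1078 + (-57)² + 79*(-57)) - 14521)/(-10032 - 9649) = ((1078 + 3249 - 4503) - 14521)/(-19681) = (-176 - 14521)*(-1/19681) = -14697*(-1/19681) = 14697/19681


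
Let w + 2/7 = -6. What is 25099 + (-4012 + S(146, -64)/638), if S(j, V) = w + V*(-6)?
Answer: 47088593/2233 ≈ 21088.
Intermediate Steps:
w = -44/7 (w = -2/7 - 6 = -44/7 ≈ -6.2857)
S(j, V) = -44/7 - 6*V (S(j, V) = -44/7 + V*(-6) = -44/7 - 6*V)
25099 + (-4012 + S(146, -64)/638) = 25099 + (-4012 + (-44/7 - 6*(-64))/638) = 25099 + (-4012 + (-44/7 + 384)*(1/638)) = 25099 + (-4012 + (2644/7)*(1/638)) = 25099 + (-4012 + 1322/2233) = 25099 - 8957474/2233 = 47088593/2233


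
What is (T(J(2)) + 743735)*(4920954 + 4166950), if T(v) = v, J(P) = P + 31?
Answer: 6759292182272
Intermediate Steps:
J(P) = 31 + P
(T(J(2)) + 743735)*(4920954 + 4166950) = ((31 + 2) + 743735)*(4920954 + 4166950) = (33 + 743735)*9087904 = 743768*9087904 = 6759292182272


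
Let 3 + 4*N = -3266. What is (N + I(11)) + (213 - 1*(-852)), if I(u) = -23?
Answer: 899/4 ≈ 224.75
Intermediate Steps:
N = -3269/4 (N = -¾ + (¼)*(-3266) = -¾ - 1633/2 = -3269/4 ≈ -817.25)
(N + I(11)) + (213 - 1*(-852)) = (-3269/4 - 23) + (213 - 1*(-852)) = -3361/4 + (213 + 852) = -3361/4 + 1065 = 899/4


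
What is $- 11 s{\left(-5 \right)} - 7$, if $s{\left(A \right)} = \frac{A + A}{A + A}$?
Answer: $-18$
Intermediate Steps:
$s{\left(A \right)} = 1$ ($s{\left(A \right)} = \frac{2 A}{2 A} = 2 A \frac{1}{2 A} = 1$)
$- 11 s{\left(-5 \right)} - 7 = \left(-11\right) 1 - 7 = -11 - 7 = -18$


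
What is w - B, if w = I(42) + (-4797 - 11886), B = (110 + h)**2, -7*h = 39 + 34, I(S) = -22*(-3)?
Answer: -1300042/49 ≈ -26531.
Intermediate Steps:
I(S) = 66
h = -73/7 (h = -(39 + 34)/7 = -1/7*73 = -73/7 ≈ -10.429)
B = 485809/49 (B = (110 - 73/7)**2 = (697/7)**2 = 485809/49 ≈ 9914.5)
w = -16617 (w = 66 + (-4797 - 11886) = 66 - 16683 = -16617)
w - B = -16617 - 1*485809/49 = -16617 - 485809/49 = -1300042/49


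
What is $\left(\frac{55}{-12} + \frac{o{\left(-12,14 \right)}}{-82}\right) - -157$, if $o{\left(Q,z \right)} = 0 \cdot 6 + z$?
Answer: $\frac{74905}{492} \approx 152.25$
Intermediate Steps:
$o{\left(Q,z \right)} = z$ ($o{\left(Q,z \right)} = 0 + z = z$)
$\left(\frac{55}{-12} + \frac{o{\left(-12,14 \right)}}{-82}\right) - -157 = \left(\frac{55}{-12} + \frac{14}{-82}\right) - -157 = \left(55 \left(- \frac{1}{12}\right) + 14 \left(- \frac{1}{82}\right)\right) + 157 = \left(- \frac{55}{12} - \frac{7}{41}\right) + 157 = - \frac{2339}{492} + 157 = \frac{74905}{492}$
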